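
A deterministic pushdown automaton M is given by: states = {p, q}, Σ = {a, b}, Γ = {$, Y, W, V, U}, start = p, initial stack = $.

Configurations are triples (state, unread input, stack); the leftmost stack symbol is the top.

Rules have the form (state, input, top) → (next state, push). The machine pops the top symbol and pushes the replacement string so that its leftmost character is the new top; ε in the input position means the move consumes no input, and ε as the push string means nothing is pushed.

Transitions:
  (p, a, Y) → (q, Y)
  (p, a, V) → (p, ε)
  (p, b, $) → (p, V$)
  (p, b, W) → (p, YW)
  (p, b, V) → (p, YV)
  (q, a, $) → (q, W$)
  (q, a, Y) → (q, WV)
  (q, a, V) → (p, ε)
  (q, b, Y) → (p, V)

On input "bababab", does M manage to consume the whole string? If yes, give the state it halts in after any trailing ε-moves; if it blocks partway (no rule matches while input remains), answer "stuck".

(p, bababab, $)
  read b, top $: go to p, push V$ → (p, ababab, V$)
  read a, top V: go to p, push ε → (p, babab, $)
  read b, top $: go to p, push V$ → (p, abab, V$)
  read a, top V: go to p, push ε → (p, bab, $)
  read b, top $: go to p, push V$ → (p, ab, V$)
  read a, top V: go to p, push ε → (p, b, $)
  read b, top $: go to p, push V$ → (p, ε, V$)
All input consumed; M is in state p.

p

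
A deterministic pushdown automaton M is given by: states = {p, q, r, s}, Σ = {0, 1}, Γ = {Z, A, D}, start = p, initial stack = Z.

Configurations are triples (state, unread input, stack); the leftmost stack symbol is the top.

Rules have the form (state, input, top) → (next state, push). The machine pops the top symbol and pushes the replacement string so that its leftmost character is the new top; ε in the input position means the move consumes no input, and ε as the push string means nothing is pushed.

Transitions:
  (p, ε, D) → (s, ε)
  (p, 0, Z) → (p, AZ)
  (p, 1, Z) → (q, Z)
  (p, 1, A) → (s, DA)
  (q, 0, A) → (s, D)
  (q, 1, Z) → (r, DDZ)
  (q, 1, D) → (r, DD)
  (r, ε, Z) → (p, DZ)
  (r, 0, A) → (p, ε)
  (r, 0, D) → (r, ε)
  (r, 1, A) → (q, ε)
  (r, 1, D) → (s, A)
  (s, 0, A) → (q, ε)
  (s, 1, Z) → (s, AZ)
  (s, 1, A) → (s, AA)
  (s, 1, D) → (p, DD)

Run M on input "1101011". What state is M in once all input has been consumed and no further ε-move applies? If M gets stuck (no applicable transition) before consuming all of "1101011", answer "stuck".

(p, 1101011, Z)
  read 1, top Z: go to q, push Z → (q, 101011, Z)
  read 1, top Z: go to r, push DDZ → (r, 01011, DDZ)
  read 0, top D: go to r, push ε → (r, 1011, DZ)
  read 1, top D: go to s, push A → (s, 011, AZ)
  read 0, top A: go to q, push ε → (q, 11, Z)
  read 1, top Z: go to r, push DDZ → (r, 1, DDZ)
  read 1, top D: go to s, push A → (s, ε, ADZ)
All input consumed; M is in state s.

s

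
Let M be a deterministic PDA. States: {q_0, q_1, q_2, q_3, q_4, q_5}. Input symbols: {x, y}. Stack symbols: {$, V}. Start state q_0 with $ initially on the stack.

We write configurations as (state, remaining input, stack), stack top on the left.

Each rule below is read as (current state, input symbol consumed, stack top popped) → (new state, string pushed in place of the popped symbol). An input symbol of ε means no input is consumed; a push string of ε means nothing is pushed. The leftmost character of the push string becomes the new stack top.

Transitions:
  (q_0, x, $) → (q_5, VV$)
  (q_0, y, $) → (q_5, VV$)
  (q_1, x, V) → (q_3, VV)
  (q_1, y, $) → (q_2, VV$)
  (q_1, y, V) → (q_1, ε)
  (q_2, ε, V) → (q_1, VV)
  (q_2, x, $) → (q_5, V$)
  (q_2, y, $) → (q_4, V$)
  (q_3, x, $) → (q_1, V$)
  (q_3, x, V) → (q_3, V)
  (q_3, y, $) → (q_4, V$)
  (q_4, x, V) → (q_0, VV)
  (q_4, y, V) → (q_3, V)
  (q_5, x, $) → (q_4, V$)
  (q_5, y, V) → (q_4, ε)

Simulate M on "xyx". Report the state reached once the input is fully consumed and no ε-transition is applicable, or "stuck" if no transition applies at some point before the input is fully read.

q_0

(q_0, xyx, $)
  read x, top $: go to q_5, push VV$ → (q_5, yx, VV$)
  read y, top V: go to q_4, push ε → (q_4, x, V$)
  read x, top V: go to q_0, push VV → (q_0, ε, VV$)
All input consumed; M is in state q_0.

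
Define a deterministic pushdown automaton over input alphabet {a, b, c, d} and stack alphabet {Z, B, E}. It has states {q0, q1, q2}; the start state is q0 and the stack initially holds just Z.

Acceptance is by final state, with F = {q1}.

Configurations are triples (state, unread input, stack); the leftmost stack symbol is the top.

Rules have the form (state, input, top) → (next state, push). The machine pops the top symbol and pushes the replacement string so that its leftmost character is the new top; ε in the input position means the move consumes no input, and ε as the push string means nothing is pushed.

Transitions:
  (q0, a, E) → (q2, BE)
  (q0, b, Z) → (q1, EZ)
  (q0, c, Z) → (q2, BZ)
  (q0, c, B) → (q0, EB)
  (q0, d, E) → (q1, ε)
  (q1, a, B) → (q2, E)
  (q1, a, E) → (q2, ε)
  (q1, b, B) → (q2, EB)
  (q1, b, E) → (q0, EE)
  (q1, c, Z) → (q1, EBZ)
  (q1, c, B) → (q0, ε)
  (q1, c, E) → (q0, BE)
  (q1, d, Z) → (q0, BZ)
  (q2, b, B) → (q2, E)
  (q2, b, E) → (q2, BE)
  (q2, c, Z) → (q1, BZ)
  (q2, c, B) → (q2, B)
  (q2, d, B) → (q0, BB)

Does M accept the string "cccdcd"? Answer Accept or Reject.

(q0, cccdcd, Z)
  read c, top Z: go to q2, push BZ → (q2, ccdcd, BZ)
  read c, top B: go to q2, push B → (q2, cdcd, BZ)
  read c, top B: go to q2, push B → (q2, dcd, BZ)
  read d, top B: go to q0, push BB → (q0, cd, BBZ)
  read c, top B: go to q0, push EB → (q0, d, EBBZ)
  read d, top E: go to q1, push ε → (q1, ε, BBZ)
All input consumed; state q1 ∈ F.

Accept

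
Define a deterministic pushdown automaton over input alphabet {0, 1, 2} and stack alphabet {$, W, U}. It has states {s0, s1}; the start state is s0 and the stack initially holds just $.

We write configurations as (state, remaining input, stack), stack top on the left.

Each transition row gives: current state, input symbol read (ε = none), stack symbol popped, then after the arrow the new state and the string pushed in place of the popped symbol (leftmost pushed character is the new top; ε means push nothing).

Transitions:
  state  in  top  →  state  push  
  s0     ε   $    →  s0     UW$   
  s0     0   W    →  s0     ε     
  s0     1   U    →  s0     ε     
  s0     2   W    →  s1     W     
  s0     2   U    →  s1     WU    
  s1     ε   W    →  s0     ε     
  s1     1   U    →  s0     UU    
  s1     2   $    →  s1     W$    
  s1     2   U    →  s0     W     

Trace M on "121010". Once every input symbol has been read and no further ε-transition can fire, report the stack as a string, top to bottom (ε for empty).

(s0, 121010, $)
  ε-move, top $: go to s0, push UW$ → (s0, 121010, UW$)
  read 1, top U: go to s0, push ε → (s0, 21010, W$)
  read 2, top W: go to s1, push W → (s1, 1010, W$)
  ε-move, top W: go to s0, push ε → (s0, 1010, $)
  ε-move, top $: go to s0, push UW$ → (s0, 1010, UW$)
  read 1, top U: go to s0, push ε → (s0, 010, W$)
  read 0, top W: go to s0, push ε → (s0, 10, $)
  ε-move, top $: go to s0, push UW$ → (s0, 10, UW$)
  read 1, top U: go to s0, push ε → (s0, 0, W$)
  read 0, top W: go to s0, push ε → (s0, ε, $)
  ε-move, top $: go to s0, push UW$ → (s0, ε, UW$)
All input consumed in state s0 with stack UW$.

UW$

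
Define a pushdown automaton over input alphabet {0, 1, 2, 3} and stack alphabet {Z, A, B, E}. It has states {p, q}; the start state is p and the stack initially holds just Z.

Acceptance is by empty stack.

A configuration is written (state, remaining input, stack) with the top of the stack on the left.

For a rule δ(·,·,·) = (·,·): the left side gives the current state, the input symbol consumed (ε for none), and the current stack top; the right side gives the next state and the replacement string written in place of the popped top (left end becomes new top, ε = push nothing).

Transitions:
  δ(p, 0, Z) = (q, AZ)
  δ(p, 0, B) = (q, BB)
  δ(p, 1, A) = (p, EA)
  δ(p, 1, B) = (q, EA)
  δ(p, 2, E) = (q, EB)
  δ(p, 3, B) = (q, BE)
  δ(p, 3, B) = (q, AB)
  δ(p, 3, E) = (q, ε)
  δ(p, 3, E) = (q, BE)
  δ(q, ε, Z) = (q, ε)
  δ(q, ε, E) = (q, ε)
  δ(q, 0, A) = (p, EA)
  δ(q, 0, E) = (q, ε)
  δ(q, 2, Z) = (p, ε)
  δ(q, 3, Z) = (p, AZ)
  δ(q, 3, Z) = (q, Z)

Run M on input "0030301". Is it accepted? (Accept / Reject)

Reject

No computation consumes all input and empties the stack.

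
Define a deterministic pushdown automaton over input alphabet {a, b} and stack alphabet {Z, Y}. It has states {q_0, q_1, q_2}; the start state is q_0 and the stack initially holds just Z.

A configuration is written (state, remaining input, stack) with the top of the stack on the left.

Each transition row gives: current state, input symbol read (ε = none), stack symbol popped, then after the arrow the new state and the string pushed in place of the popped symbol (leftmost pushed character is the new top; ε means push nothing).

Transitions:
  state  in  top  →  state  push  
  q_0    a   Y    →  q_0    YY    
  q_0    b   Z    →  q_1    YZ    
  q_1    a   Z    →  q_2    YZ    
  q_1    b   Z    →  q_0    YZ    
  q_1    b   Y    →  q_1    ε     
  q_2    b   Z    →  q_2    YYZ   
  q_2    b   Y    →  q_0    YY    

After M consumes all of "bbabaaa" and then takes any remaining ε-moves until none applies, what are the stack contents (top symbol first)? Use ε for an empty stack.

(q_0, bbabaaa, Z)
  read b, top Z: go to q_1, push YZ → (q_1, babaaa, YZ)
  read b, top Y: go to q_1, push ε → (q_1, abaaa, Z)
  read a, top Z: go to q_2, push YZ → (q_2, baaa, YZ)
  read b, top Y: go to q_0, push YY → (q_0, aaa, YYZ)
  read a, top Y: go to q_0, push YY → (q_0, aa, YYYZ)
  read a, top Y: go to q_0, push YY → (q_0, a, YYYYZ)
  read a, top Y: go to q_0, push YY → (q_0, ε, YYYYYZ)
All input consumed in state q_0 with stack YYYYYZ.

YYYYYZ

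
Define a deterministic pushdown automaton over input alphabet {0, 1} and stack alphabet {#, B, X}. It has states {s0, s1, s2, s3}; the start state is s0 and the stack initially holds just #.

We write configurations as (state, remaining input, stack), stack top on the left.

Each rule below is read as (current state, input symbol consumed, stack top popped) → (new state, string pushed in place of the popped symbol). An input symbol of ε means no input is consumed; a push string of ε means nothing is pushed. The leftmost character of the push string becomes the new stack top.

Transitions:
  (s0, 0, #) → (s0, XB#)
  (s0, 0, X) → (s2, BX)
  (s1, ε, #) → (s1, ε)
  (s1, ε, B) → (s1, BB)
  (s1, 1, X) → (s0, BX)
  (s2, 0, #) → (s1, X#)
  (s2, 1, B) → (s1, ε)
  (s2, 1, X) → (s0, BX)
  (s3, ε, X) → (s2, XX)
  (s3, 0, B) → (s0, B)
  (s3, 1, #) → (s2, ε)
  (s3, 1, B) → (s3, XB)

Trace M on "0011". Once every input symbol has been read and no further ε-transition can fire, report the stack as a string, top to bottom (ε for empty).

(s0, 0011, #)
  read 0, top #: go to s0, push XB# → (s0, 011, XB#)
  read 0, top X: go to s2, push BX → (s2, 11, BXB#)
  read 1, top B: go to s1, push ε → (s1, 1, XB#)
  read 1, top X: go to s0, push BX → (s0, ε, BXB#)
All input consumed in state s0 with stack BXB#.

BXB#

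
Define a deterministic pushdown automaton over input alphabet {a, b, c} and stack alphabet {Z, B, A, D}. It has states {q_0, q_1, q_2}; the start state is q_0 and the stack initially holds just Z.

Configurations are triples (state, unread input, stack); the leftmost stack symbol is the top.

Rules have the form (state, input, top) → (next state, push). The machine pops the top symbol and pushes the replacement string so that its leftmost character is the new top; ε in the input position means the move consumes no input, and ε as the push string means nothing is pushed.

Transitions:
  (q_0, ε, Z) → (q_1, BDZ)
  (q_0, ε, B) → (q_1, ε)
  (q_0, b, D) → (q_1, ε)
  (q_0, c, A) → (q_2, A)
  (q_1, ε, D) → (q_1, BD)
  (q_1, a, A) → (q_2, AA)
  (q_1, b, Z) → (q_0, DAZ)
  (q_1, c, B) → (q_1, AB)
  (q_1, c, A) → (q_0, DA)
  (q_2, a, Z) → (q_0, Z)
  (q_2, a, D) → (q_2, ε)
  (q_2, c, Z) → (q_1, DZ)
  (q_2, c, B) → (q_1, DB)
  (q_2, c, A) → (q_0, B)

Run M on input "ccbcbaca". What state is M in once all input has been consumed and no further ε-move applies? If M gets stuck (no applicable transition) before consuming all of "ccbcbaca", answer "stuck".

q_2

(q_0, ccbcbaca, Z) ⊢ (q_1, ccbcbaca, BDZ) ⊢ (q_1, cbcbaca, ABDZ) ⊢ (q_0, bcbaca, DABDZ) ⊢ (q_1, cbaca, ABDZ) ⊢ (q_0, baca, DABDZ) ⊢ (q_1, aca, ABDZ) ⊢ (q_2, ca, AABDZ) ⊢ (q_0, a, BABDZ) ⊢ (q_1, a, ABDZ) ⊢ (q_2, ε, AABDZ)
All input consumed; M is in state q_2.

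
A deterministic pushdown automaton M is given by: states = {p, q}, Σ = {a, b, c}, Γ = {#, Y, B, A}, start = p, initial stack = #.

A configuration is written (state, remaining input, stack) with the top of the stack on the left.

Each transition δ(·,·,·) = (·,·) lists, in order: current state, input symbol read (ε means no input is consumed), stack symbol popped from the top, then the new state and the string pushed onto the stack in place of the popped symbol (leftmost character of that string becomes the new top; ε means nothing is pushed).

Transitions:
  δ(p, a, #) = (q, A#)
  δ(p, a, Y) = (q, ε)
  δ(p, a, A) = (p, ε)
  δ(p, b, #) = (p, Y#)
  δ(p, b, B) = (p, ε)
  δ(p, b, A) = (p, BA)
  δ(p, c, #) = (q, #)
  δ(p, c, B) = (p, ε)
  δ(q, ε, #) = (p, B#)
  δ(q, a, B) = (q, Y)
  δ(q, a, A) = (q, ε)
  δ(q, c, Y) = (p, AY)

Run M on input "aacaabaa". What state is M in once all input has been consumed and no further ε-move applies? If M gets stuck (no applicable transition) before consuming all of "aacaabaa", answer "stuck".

p

(p, aacaabaa, #)
  read a, top #: go to q, push A# → (q, acaabaa, A#)
  read a, top A: go to q, push ε → (q, caabaa, #)
  ε-move, top #: go to p, push B# → (p, caabaa, B#)
  read c, top B: go to p, push ε → (p, aabaa, #)
  read a, top #: go to q, push A# → (q, abaa, A#)
  read a, top A: go to q, push ε → (q, baa, #)
  ε-move, top #: go to p, push B# → (p, baa, B#)
  read b, top B: go to p, push ε → (p, aa, #)
  read a, top #: go to q, push A# → (q, a, A#)
  read a, top A: go to q, push ε → (q, ε, #)
  ε-move, top #: go to p, push B# → (p, ε, B#)
All input consumed; M is in state p.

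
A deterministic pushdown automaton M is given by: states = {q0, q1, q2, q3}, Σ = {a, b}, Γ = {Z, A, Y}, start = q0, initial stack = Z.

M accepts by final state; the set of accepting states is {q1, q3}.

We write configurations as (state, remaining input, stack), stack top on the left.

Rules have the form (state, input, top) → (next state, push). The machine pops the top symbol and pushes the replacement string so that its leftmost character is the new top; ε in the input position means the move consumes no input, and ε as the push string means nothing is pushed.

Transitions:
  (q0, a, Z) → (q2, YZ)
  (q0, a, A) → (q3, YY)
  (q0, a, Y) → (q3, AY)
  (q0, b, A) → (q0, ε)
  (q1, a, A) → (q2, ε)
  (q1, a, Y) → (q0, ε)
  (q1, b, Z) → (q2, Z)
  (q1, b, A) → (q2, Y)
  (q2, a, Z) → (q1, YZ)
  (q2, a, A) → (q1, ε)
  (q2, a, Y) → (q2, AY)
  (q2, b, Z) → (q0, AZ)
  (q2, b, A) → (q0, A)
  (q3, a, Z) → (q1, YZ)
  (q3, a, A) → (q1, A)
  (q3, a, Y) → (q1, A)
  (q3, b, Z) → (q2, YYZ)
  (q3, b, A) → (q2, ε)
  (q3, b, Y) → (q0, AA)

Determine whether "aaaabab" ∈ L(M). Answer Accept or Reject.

Reject

(q0, aaaabab, Z)
  read a, top Z: go to q2, push YZ → (q2, aaabab, YZ)
  read a, top Y: go to q2, push AY → (q2, aabab, AYZ)
  read a, top A: go to q1, push ε → (q1, abab, YZ)
  read a, top Y: go to q0, push ε → (q0, bab, Z)
No transition applies at (q0, bab, Z); input not fully consumed.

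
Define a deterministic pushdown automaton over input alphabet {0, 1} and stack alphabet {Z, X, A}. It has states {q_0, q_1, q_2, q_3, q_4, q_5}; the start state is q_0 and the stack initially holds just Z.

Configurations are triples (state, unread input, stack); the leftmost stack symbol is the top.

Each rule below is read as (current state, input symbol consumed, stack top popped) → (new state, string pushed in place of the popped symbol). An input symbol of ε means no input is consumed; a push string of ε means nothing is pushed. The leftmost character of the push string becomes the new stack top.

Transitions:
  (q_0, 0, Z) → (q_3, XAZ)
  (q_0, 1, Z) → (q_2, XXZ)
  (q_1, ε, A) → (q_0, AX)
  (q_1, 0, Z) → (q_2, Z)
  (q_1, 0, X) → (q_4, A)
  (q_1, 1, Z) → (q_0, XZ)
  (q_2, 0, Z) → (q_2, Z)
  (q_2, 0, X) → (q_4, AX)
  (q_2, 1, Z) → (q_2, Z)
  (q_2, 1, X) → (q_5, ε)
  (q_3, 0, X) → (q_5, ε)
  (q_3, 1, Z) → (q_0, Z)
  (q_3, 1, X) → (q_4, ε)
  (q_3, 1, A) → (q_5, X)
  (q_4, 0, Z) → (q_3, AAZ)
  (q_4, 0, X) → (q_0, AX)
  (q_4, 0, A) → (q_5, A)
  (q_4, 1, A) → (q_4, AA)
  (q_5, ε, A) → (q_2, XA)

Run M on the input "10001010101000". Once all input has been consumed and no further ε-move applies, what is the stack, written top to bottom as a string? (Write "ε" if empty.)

(q_0, 10001010101000, Z)
  read 1, top Z: go to q_2, push XXZ → (q_2, 0001010101000, XXZ)
  read 0, top X: go to q_4, push AX → (q_4, 001010101000, AXXZ)
  read 0, top A: go to q_5, push A → (q_5, 01010101000, AXXZ)
  ε-move, top A: go to q_2, push XA → (q_2, 01010101000, XAXXZ)
  read 0, top X: go to q_4, push AX → (q_4, 1010101000, AXAXXZ)
  read 1, top A: go to q_4, push AA → (q_4, 010101000, AAXAXXZ)
  read 0, top A: go to q_5, push A → (q_5, 10101000, AAXAXXZ)
  ε-move, top A: go to q_2, push XA → (q_2, 10101000, XAAXAXXZ)
  read 1, top X: go to q_5, push ε → (q_5, 0101000, AAXAXXZ)
  ε-move, top A: go to q_2, push XA → (q_2, 0101000, XAAXAXXZ)
  read 0, top X: go to q_4, push AX → (q_4, 101000, AXAAXAXXZ)
  read 1, top A: go to q_4, push AA → (q_4, 01000, AAXAAXAXXZ)
  read 0, top A: go to q_5, push A → (q_5, 1000, AAXAAXAXXZ)
  ε-move, top A: go to q_2, push XA → (q_2, 1000, XAAXAAXAXXZ)
  read 1, top X: go to q_5, push ε → (q_5, 000, AAXAAXAXXZ)
  ε-move, top A: go to q_2, push XA → (q_2, 000, XAAXAAXAXXZ)
  read 0, top X: go to q_4, push AX → (q_4, 00, AXAAXAAXAXXZ)
  read 0, top A: go to q_5, push A → (q_5, 0, AXAAXAAXAXXZ)
  ε-move, top A: go to q_2, push XA → (q_2, 0, XAXAAXAAXAXXZ)
  read 0, top X: go to q_4, push AX → (q_4, ε, AXAXAAXAAXAXXZ)
All input consumed in state q_4 with stack AXAXAAXAAXAXXZ.

AXAXAAXAAXAXXZ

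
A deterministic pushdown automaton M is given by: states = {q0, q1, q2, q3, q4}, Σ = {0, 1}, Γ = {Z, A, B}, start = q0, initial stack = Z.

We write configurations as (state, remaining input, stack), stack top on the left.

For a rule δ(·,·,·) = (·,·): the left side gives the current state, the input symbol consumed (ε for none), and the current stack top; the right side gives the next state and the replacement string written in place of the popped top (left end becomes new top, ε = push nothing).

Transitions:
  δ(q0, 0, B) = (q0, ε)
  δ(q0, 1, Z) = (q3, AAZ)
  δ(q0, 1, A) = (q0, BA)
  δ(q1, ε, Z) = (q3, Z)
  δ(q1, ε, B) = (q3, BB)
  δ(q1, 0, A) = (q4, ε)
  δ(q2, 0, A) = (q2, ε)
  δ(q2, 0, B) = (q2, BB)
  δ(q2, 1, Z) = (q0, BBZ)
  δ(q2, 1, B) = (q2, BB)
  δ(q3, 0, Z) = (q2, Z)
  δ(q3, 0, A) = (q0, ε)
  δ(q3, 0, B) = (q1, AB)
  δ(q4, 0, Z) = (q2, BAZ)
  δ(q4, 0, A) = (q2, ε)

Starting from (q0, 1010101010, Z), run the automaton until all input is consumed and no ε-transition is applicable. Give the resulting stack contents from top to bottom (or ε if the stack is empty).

AZ

(q0, 1010101010, Z)
  read 1, top Z: go to q3, push AAZ → (q3, 010101010, AAZ)
  read 0, top A: go to q0, push ε → (q0, 10101010, AZ)
  read 1, top A: go to q0, push BA → (q0, 0101010, BAZ)
  read 0, top B: go to q0, push ε → (q0, 101010, AZ)
  read 1, top A: go to q0, push BA → (q0, 01010, BAZ)
  read 0, top B: go to q0, push ε → (q0, 1010, AZ)
  read 1, top A: go to q0, push BA → (q0, 010, BAZ)
  read 0, top B: go to q0, push ε → (q0, 10, AZ)
  read 1, top A: go to q0, push BA → (q0, 0, BAZ)
  read 0, top B: go to q0, push ε → (q0, ε, AZ)
All input consumed in state q0 with stack AZ.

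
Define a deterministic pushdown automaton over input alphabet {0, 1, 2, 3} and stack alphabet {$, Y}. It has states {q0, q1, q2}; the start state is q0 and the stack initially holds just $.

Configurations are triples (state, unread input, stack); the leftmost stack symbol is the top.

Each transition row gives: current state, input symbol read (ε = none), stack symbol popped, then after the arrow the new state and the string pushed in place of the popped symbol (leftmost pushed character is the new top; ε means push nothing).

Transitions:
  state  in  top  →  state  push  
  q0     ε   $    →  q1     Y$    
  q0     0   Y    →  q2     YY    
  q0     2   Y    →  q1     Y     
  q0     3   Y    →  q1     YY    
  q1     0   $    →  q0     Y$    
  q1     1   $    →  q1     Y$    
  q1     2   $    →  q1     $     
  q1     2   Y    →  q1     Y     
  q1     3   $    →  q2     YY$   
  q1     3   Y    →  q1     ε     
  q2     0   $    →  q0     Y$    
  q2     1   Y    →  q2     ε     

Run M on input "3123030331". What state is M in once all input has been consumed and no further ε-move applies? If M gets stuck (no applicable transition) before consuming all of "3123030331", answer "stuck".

(q0, 3123030331, $)
  ε-move, top $: go to q1, push Y$ → (q1, 3123030331, Y$)
  read 3, top Y: go to q1, push ε → (q1, 123030331, $)
  read 1, top $: go to q1, push Y$ → (q1, 23030331, Y$)
  read 2, top Y: go to q1, push Y → (q1, 3030331, Y$)
  read 3, top Y: go to q1, push ε → (q1, 030331, $)
  read 0, top $: go to q0, push Y$ → (q0, 30331, Y$)
  read 3, top Y: go to q1, push YY → (q1, 0331, YY$)
No transition for (q1, 0, top Y); M blocks with input 0331 remaining.

stuck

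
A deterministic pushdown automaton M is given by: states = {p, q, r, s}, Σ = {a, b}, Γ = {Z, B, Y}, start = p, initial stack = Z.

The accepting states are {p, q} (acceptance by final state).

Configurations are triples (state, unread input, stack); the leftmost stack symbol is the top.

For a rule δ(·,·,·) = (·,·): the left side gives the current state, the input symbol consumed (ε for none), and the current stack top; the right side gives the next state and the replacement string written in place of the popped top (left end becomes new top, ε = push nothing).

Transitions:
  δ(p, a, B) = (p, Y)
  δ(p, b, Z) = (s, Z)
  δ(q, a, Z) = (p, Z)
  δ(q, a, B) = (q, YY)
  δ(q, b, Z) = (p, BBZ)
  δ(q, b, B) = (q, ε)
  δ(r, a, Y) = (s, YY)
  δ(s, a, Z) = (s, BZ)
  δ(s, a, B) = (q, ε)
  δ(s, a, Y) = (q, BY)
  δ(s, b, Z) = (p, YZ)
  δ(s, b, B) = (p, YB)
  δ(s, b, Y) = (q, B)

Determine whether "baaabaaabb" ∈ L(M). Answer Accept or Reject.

Accept

(p, baaabaaabb, Z)
  read b, top Z: go to s, push Z → (s, aaabaaabb, Z)
  read a, top Z: go to s, push BZ → (s, aabaaabb, BZ)
  read a, top B: go to q, push ε → (q, abaaabb, Z)
  read a, top Z: go to p, push Z → (p, baaabb, Z)
  read b, top Z: go to s, push Z → (s, aaabb, Z)
  read a, top Z: go to s, push BZ → (s, aabb, BZ)
  read a, top B: go to q, push ε → (q, abb, Z)
  read a, top Z: go to p, push Z → (p, bb, Z)
  read b, top Z: go to s, push Z → (s, b, Z)
  read b, top Z: go to p, push YZ → (p, ε, YZ)
All input consumed; state p ∈ F.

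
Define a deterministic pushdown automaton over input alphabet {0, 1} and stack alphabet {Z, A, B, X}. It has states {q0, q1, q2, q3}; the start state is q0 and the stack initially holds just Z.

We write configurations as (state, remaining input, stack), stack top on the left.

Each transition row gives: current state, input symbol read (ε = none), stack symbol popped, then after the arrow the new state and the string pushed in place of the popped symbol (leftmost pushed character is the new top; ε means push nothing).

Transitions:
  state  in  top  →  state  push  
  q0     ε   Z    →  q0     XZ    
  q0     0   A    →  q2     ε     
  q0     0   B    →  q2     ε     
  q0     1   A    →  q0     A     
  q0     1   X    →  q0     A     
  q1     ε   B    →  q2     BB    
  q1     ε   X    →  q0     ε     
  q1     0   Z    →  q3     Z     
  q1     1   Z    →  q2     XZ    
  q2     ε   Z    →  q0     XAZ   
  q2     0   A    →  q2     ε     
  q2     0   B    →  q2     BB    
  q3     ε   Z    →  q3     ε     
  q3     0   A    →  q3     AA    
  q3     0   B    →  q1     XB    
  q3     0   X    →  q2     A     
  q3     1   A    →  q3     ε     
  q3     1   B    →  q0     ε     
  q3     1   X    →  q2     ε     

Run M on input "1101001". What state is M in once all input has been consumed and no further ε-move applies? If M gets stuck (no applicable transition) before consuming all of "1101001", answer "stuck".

(q0, 1101001, Z)
  ε-move, top Z: go to q0, push XZ → (q0, 1101001, XZ)
  read 1, top X: go to q0, push A → (q0, 101001, AZ)
  read 1, top A: go to q0, push A → (q0, 01001, AZ)
  read 0, top A: go to q2, push ε → (q2, 1001, Z)
  ε-move, top Z: go to q0, push XAZ → (q0, 1001, XAZ)
  read 1, top X: go to q0, push A → (q0, 001, AAZ)
  read 0, top A: go to q2, push ε → (q2, 01, AZ)
  read 0, top A: go to q2, push ε → (q2, 1, Z)
  ε-move, top Z: go to q0, push XAZ → (q0, 1, XAZ)
  read 1, top X: go to q0, push A → (q0, ε, AAZ)
All input consumed; M is in state q0.

q0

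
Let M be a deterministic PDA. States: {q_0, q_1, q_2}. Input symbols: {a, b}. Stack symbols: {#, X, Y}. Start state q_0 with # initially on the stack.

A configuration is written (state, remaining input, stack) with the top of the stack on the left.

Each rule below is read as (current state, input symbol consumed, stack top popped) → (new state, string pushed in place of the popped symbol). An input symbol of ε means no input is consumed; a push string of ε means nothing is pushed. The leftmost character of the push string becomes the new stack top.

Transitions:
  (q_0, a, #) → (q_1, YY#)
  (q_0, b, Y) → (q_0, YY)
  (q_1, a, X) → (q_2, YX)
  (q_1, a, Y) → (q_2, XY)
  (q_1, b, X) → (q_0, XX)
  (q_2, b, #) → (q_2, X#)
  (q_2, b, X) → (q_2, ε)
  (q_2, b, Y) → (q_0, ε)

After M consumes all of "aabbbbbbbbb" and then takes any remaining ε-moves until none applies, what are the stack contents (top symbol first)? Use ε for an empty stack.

(q_0, aabbbbbbbbb, #) ⊢ (q_1, abbbbbbbbb, YY#) ⊢ (q_2, bbbbbbbbb, XYY#) ⊢ (q_2, bbbbbbbb, YY#) ⊢ (q_0, bbbbbbb, Y#) ⊢ (q_0, bbbbbb, YY#) ⊢ (q_0, bbbbb, YYY#) ⊢ (q_0, bbbb, YYYY#) ⊢ (q_0, bbb, YYYYY#) ⊢ (q_0, bb, YYYYYY#) ⊢ (q_0, b, YYYYYYY#) ⊢ (q_0, ε, YYYYYYYY#)
All input consumed in state q_0 with stack YYYYYYYY#.

YYYYYYYY#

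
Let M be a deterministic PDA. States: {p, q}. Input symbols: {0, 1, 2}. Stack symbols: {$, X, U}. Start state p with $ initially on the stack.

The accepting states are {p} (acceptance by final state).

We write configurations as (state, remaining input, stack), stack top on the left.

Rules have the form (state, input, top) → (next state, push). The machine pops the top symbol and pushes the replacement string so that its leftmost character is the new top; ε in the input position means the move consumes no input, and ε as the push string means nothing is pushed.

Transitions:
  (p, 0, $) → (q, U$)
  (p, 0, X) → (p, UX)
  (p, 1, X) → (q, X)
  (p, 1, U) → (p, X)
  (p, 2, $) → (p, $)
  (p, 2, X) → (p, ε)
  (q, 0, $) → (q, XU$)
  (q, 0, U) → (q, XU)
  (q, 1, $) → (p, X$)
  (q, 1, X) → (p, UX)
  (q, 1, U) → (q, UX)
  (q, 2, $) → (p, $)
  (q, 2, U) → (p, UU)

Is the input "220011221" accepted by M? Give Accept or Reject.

(p, 220011221, $) ⊢ (p, 20011221, $) ⊢ (p, 0011221, $) ⊢ (q, 011221, U$) ⊢ (q, 11221, XU$) ⊢ (p, 1221, UXU$) ⊢ (p, 221, XXU$) ⊢ (p, 21, XU$) ⊢ (p, 1, U$) ⊢ (p, ε, X$)
All input consumed; state p ∈ F.

Accept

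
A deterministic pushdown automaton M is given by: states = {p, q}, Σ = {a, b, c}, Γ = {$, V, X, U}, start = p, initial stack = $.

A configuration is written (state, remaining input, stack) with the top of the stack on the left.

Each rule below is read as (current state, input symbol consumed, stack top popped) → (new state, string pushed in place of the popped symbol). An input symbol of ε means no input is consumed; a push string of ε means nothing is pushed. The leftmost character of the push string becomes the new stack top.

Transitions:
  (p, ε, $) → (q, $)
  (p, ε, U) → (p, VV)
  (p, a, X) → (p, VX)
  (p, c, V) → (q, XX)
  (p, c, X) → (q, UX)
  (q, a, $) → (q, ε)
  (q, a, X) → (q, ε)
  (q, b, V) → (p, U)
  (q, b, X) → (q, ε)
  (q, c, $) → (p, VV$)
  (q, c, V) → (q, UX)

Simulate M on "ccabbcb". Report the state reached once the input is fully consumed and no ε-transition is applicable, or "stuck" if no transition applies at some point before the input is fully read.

q

(p, ccabbcb, $)
  ε-move, top $: go to q, push $ → (q, ccabbcb, $)
  read c, top $: go to p, push VV$ → (p, cabbcb, VV$)
  read c, top V: go to q, push XX → (q, abbcb, XXV$)
  read a, top X: go to q, push ε → (q, bbcb, XV$)
  read b, top X: go to q, push ε → (q, bcb, V$)
  read b, top V: go to p, push U → (p, cb, U$)
  ε-move, top U: go to p, push VV → (p, cb, VV$)
  read c, top V: go to q, push XX → (q, b, XXV$)
  read b, top X: go to q, push ε → (q, ε, XV$)
All input consumed; M is in state q.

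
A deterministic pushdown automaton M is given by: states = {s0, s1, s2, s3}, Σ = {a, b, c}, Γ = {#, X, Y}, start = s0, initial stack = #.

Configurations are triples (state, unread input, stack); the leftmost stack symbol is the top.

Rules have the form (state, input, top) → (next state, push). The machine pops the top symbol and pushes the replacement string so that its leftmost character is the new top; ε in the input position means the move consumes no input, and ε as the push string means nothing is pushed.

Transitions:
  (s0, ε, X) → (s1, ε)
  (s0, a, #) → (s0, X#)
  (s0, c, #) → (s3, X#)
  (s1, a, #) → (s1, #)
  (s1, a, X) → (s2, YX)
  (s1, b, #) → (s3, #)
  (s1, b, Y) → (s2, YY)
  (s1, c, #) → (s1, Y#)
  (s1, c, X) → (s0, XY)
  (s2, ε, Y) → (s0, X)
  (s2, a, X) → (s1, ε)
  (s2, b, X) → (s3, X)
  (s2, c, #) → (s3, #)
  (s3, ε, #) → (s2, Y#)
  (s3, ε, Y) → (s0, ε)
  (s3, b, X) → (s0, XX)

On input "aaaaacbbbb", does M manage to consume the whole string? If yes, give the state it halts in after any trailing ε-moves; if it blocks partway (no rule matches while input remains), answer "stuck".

(s0, aaaaacbbbb, #) ⊢ (s0, aaaacbbbb, X#) ⊢ (s1, aaaacbbbb, #) ⊢ (s1, aaacbbbb, #) ⊢ (s1, aacbbbb, #) ⊢ (s1, acbbbb, #) ⊢ (s1, cbbbb, #) ⊢ (s1, bbbb, Y#) ⊢ (s2, bbb, YY#) ⊢ (s0, bbb, XY#) ⊢ (s1, bbb, Y#) ⊢ (s2, bb, YY#) ⊢ (s0, bb, XY#) ⊢ (s1, bb, Y#) ⊢ (s2, b, YY#) ⊢ (s0, b, XY#) ⊢ (s1, b, Y#) ⊢ (s2, ε, YY#) ⊢ (s0, ε, XY#) ⊢ (s1, ε, Y#)
All input consumed; M is in state s1.

s1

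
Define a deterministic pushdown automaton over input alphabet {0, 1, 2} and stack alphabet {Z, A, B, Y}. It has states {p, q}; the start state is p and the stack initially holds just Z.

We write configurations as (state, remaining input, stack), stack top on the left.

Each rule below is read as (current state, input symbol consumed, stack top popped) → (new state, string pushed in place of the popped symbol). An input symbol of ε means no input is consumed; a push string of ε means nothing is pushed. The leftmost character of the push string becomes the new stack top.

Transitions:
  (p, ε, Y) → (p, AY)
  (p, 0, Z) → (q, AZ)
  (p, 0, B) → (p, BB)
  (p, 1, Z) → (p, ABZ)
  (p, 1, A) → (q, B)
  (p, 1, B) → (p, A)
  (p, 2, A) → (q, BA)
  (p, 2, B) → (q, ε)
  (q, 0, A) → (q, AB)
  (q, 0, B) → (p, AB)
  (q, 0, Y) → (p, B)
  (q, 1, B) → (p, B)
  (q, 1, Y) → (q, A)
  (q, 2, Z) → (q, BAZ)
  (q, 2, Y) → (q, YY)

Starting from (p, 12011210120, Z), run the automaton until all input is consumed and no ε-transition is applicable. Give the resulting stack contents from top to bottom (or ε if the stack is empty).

ABABABZ

(p, 12011210120, Z)
  read 1, top Z: go to p, push ABZ → (p, 2011210120, ABZ)
  read 2, top A: go to q, push BA → (q, 011210120, BABZ)
  read 0, top B: go to p, push AB → (p, 11210120, ABABZ)
  read 1, top A: go to q, push B → (q, 1210120, BBABZ)
  read 1, top B: go to p, push B → (p, 210120, BBABZ)
  read 2, top B: go to q, push ε → (q, 10120, BABZ)
  read 1, top B: go to p, push B → (p, 0120, BABZ)
  read 0, top B: go to p, push BB → (p, 120, BBABZ)
  read 1, top B: go to p, push A → (p, 20, ABABZ)
  read 2, top A: go to q, push BA → (q, 0, BABABZ)
  read 0, top B: go to p, push AB → (p, ε, ABABABZ)
All input consumed in state p with stack ABABABZ.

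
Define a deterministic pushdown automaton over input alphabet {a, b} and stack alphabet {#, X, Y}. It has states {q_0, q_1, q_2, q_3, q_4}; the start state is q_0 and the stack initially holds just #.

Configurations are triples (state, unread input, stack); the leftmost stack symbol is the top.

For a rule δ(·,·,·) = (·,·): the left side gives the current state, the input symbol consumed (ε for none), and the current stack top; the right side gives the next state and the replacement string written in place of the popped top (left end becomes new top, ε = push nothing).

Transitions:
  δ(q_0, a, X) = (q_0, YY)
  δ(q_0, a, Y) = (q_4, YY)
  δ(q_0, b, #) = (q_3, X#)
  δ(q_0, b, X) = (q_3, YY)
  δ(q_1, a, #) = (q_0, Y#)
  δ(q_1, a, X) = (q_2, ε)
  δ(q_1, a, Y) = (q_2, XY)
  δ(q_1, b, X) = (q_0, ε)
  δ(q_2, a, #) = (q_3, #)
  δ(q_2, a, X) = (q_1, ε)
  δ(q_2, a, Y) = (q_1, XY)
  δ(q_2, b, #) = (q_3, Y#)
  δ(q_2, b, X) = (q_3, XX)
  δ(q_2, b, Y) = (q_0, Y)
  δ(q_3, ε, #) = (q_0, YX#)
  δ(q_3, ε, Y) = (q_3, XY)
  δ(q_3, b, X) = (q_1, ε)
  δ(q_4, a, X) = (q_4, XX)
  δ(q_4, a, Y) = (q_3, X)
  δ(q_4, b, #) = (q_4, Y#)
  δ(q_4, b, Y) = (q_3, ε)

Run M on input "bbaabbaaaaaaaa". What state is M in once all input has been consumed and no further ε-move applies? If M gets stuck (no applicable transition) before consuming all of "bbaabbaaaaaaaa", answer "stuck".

q_1

(q_0, bbaabbaaaaaaaa, #)
  read b, top #: go to q_3, push X# → (q_3, baabbaaaaaaaa, X#)
  read b, top X: go to q_1, push ε → (q_1, aabbaaaaaaaa, #)
  read a, top #: go to q_0, push Y# → (q_0, abbaaaaaaaa, Y#)
  read a, top Y: go to q_4, push YY → (q_4, bbaaaaaaaa, YY#)
  read b, top Y: go to q_3, push ε → (q_3, baaaaaaaa, Y#)
  ε-move, top Y: go to q_3, push XY → (q_3, baaaaaaaa, XY#)
  read b, top X: go to q_1, push ε → (q_1, aaaaaaaa, Y#)
  read a, top Y: go to q_2, push XY → (q_2, aaaaaaa, XY#)
  read a, top X: go to q_1, push ε → (q_1, aaaaaa, Y#)
  read a, top Y: go to q_2, push XY → (q_2, aaaaa, XY#)
  read a, top X: go to q_1, push ε → (q_1, aaaa, Y#)
  read a, top Y: go to q_2, push XY → (q_2, aaa, XY#)
  read a, top X: go to q_1, push ε → (q_1, aa, Y#)
  read a, top Y: go to q_2, push XY → (q_2, a, XY#)
  read a, top X: go to q_1, push ε → (q_1, ε, Y#)
All input consumed; M is in state q_1.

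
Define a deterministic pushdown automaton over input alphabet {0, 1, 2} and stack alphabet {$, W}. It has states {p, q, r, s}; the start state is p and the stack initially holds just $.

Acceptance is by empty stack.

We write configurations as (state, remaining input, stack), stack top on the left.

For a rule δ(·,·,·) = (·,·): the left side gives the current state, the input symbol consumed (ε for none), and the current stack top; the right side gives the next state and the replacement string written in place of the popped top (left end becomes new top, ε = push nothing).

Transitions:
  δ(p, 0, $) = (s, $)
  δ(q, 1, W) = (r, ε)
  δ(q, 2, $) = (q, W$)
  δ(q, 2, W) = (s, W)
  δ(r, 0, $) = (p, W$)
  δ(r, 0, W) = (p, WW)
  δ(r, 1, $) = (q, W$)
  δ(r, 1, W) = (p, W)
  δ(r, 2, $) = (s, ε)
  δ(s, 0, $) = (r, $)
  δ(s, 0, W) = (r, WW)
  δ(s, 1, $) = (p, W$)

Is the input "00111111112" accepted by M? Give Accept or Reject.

(p, 00111111112, $) ⊢ (s, 0111111112, $) ⊢ (r, 111111112, $) ⊢ (q, 11111112, W$) ⊢ (r, 1111112, $) ⊢ (q, 111112, W$) ⊢ (r, 11112, $) ⊢ (q, 1112, W$) ⊢ (r, 112, $) ⊢ (q, 12, W$) ⊢ (r, 2, $) ⊢ (s, ε, ε)
All input consumed and the stack is empty.

Accept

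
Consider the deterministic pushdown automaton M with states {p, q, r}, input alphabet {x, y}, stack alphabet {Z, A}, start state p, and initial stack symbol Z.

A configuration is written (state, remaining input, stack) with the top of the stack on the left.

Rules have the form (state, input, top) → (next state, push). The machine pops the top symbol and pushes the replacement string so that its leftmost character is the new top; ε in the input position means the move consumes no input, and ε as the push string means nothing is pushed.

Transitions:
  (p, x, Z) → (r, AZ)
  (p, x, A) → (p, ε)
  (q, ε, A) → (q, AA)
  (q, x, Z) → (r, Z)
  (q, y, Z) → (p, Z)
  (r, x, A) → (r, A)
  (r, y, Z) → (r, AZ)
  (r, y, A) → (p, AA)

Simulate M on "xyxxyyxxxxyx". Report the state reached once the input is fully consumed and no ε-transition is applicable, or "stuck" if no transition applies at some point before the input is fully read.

stuck

(p, xyxxyyxxxxyx, Z)
  read x, top Z: go to r, push AZ → (r, yxxyyxxxxyx, AZ)
  read y, top A: go to p, push AA → (p, xxyyxxxxyx, AAZ)
  read x, top A: go to p, push ε → (p, xyyxxxxyx, AZ)
  read x, top A: go to p, push ε → (p, yyxxxxyx, Z)
No transition for (p, y, top Z); M blocks with input yyxxxxyx remaining.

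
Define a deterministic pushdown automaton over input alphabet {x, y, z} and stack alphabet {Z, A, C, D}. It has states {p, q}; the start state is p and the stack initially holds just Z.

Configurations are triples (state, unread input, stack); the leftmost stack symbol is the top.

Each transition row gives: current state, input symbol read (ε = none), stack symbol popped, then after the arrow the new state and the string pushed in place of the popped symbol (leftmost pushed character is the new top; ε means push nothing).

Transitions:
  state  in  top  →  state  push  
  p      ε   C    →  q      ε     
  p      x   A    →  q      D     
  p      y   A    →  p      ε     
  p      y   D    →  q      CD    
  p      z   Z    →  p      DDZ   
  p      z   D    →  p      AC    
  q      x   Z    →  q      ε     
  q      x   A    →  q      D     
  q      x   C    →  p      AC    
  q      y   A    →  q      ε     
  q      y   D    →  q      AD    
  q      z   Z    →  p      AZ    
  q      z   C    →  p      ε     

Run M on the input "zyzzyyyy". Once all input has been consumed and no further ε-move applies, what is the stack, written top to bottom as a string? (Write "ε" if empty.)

ADZ

(p, zyzzyyyy, Z) ⊢ (p, yzzyyyy, DDZ) ⊢ (q, zzyyyy, CDDZ) ⊢ (p, zyyyy, DDZ) ⊢ (p, yyyy, ACDZ) ⊢ (p, yyy, CDZ) ⊢ (q, yyy, DZ) ⊢ (q, yy, ADZ) ⊢ (q, y, DZ) ⊢ (q, ε, ADZ)
All input consumed in state q with stack ADZ.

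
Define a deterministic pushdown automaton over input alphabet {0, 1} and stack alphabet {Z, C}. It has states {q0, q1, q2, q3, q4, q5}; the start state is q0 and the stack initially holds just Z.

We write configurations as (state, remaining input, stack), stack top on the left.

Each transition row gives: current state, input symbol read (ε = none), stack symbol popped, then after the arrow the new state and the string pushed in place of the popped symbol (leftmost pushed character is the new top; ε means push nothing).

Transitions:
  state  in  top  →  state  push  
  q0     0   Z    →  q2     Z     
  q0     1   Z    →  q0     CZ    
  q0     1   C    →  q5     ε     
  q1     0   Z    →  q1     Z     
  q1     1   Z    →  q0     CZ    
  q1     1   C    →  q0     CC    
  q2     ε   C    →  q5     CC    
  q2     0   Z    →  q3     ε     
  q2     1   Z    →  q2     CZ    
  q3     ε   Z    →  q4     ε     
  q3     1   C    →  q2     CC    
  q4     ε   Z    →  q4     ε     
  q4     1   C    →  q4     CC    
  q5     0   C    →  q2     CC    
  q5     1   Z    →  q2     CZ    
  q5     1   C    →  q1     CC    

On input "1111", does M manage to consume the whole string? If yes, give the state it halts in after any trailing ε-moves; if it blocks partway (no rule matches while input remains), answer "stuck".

(q0, 1111, Z)
  read 1, top Z: go to q0, push CZ → (q0, 111, CZ)
  read 1, top C: go to q5, push ε → (q5, 11, Z)
  read 1, top Z: go to q2, push CZ → (q2, 1, CZ)
  ε-move, top C: go to q5, push CC → (q5, 1, CCZ)
  read 1, top C: go to q1, push CC → (q1, ε, CCCZ)
All input consumed; M is in state q1.

q1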